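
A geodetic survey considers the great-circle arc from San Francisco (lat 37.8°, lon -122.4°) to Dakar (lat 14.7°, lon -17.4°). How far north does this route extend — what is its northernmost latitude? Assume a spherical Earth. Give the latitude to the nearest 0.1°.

≈ 42.4°

The great circle lies in the plane with unit normal n̂ = (p₁ × p₂)/|p₁ × p₂|.
Here n̂_z ≈ +0.739; the vertex latitude is φ_max = arccos|n̂_z| ≈ 42.4°.
Check via Clairaut: cos φ_max = |cos φ₁| · sin C = cos(37.8°)·sin(69.3°) ≈ 0.739, again giving ≈ 42.4°.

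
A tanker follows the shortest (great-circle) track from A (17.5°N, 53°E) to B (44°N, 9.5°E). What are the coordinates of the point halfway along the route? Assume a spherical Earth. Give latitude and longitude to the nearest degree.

≈ (33°N, 34°E)

The haversine formula gives a central angle δ ≈ 0.786 rad (45.0°) between the endpoints.
Interpolate at f = 1/2 with slerp weights a = sin((1−f)δ)/sin δ ≈ 0.541, b = sin(fδ)/sin δ ≈ 0.541.
p = a·p₁ + b·p₂ ≈ (0.695, 0.477, 0.539); φ = arcsin(p_z) ≈ 32.60°, λ = atan2(p_y, p_x) ≈ 34.45°.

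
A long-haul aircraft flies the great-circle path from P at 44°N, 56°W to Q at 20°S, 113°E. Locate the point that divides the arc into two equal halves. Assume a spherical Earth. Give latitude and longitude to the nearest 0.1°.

Write both endpoints as unit vectors p₁, p₂ with components (cos φ cos λ, cos φ sin λ, sin φ).
The central angle between the endpoints is δ = arccos(p₁·p₂) ≈ 2.693 rad (154.3°).
Interpolate at f = 1/2 with slerp weights a = sin((1−f)δ)/sin δ ≈ 2.249, b = sin(fδ)/sin δ ≈ 2.249.
p = a·p₁ + b·p₂ ≈ (0.079, 0.604, 0.793); φ = arcsin(p_z) ≈ 52.47°, λ = atan2(p_y, p_x) ≈ 82.56°.

≈ 52.5°N, 82.6°E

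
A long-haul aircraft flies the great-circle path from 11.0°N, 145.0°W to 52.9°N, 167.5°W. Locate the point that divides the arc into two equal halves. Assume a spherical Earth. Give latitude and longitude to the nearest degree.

≈ 32°N, 154°W

Convert each endpoint to a unit vector on the sphere (x = cos φ cos λ, y = cos φ sin λ, z = sin φ).
The central angle between the endpoints is δ = arccos(p₁·p₂) ≈ 0.796 rad (45.6°).
Interpolate at f = 1/2 with slerp weights a = sin((1−f)δ)/sin δ ≈ 0.542, b = sin(fδ)/sin δ ≈ 0.542.
p = a·p₁ + b·p₂ ≈ (-0.756, -0.376, 0.536); φ = arcsin(p_z) ≈ 32.42°, λ = atan2(p_y, p_x) ≈ -153.53°.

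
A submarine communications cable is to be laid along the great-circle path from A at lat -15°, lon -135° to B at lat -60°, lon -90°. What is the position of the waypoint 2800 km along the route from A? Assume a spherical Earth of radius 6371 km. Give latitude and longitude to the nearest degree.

≈ lat -37°, lon -122°

The haversine formula gives a central angle δ ≈ 0.970 rad (55.6°) between the endpoints. The total great-circle distance is δ·R ≈ 0.970 × 6371 ≈ 6177 km, so the target fraction is f = 2800/6177 ≈ 0.453.
Interpolate at f ≈ 0.453 with slerp weights a = sin((1−f)δ)/sin δ ≈ 0.613, b = sin(fδ)/sin δ ≈ 0.516.
p = a·p₁ + b·p₂ ≈ (-0.419, -0.677, -0.606); φ = arcsin(p_z) ≈ -37.27°, λ = atan2(p_y, p_x) ≈ -121.75°.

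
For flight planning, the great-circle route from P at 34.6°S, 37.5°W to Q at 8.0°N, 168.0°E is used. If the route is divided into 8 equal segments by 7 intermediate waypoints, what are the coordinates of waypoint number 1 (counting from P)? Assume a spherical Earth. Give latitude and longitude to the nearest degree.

The haversine formula gives a central angle δ ≈ 2.523 rad (144.6°) between the endpoints.
Interpolate at f = 1/8 with slerp weights a = sin((1−f)δ)/sin δ ≈ 1.387, b = sin(fδ)/sin δ ≈ 0.535.
p = a·p₁ + b·p₂ ≈ (0.387, -0.585, -0.713); φ = arcsin(p_z) ≈ -45.47°, λ = atan2(p_y, p_x) ≈ -56.48°.

≈ 45°S, 56°W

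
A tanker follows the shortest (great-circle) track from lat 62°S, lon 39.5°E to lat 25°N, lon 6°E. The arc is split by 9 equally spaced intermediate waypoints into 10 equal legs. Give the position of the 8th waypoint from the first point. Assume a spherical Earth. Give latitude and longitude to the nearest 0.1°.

≈ lat 7.3°N, lon 10.7°E

Convert each endpoint to a unit vector on the sphere (x = cos φ cos λ, y = cos φ sin λ, z = sin φ).
The central angle between the endpoints is δ = arccos(p₁·p₂) ≈ 1.589 rad (91.1°).
Interpolate at f = 8/10 with slerp weights a = sin((1−f)δ)/sin δ ≈ 0.313, b = sin(fδ)/sin δ ≈ 0.956.
p = a·p₁ + b·p₂ ≈ (0.975, 0.184, 0.128); φ = arcsin(p_z) ≈ 7.35°, λ = atan2(p_y, p_x) ≈ 10.68°.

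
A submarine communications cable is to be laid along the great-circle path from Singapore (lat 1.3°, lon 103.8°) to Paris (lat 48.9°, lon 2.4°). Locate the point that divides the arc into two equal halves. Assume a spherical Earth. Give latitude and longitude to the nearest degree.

≈ lat 36°, lon 67°

The haversine formula gives a central angle δ ≈ 1.684 rad (96.5°) between the endpoints.
Interpolate at f = 1/2 with slerp weights a = sin((1−f)δ)/sin δ ≈ 0.751, b = sin(fδ)/sin δ ≈ 0.751.
p = a·p₁ + b·p₂ ≈ (0.314, 0.750, 0.583); φ = arcsin(p_z) ≈ 35.64°, λ = atan2(p_y, p_x) ≈ 67.27°.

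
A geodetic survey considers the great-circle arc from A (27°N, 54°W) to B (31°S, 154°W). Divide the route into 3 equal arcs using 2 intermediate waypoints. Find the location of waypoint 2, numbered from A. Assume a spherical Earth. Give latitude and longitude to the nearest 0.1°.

≈ (13.8°S, 118.1°W)

Write both endpoints as unit vectors p₁, p₂ with components (cos φ cos λ, cos φ sin λ, sin φ).
The central angle between the endpoints is δ = arccos(p₁·p₂) ≈ 1.946 rad (111.5°).
Interpolate at f = 2/3 with slerp weights a = sin((1−f)δ)/sin δ ≈ 0.649, b = sin(fδ)/sin δ ≈ 1.035.
p = a·p₁ + b·p₂ ≈ (-0.457, -0.857, -0.238); φ = arcsin(p_z) ≈ -13.78°, λ = atan2(p_y, p_x) ≈ -118.08°.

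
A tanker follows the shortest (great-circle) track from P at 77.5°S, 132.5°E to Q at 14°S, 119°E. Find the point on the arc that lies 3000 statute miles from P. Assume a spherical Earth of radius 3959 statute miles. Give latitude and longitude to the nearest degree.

≈ 34°S, 120°E

Write both endpoints as unit vectors p₁, p₂ with components (cos φ cos λ, cos φ sin λ, sin φ).
The central angle between the endpoints is δ = arccos(p₁·p₂) ≈ 1.115 rad (63.9°). The total great-circle distance is δ·R ≈ 1.115 × 3959 ≈ 4413 mi, so the target fraction is f = 3000/4413 ≈ 0.680.
Interpolate at f ≈ 0.680 with slerp weights a = sin((1−f)δ)/sin δ ≈ 0.389, b = sin(fδ)/sin δ ≈ 0.766.
p = a·p₁ + b·p₂ ≈ (-0.417, 0.712, -0.565); φ = arcsin(p_z) ≈ -34.42°, λ = atan2(p_y, p_x) ≈ 120.37°.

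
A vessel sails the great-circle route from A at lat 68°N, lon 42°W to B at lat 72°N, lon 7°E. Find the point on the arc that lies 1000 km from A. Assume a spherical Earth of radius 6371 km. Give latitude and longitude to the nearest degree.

≈ lat 72°N, lon 18°W

From cos δ = sin φ₁ sin φ₂ + cos φ₁ cos φ₂ cos Δλ, the central angle is δ ≈ 0.292 rad (16.7°). The total great-circle distance is δ·R ≈ 0.292 × 6371 ≈ 1859 km, so the target fraction is f = 1000/1859 ≈ 0.538.
Interpolate at f ≈ 0.538 with slerp weights a = sin((1−f)δ)/sin δ ≈ 0.467, b = sin(fδ)/sin δ ≈ 0.544.
p = a·p₁ + b·p₂ ≈ (0.297, -0.097, 0.950); φ = arcsin(p_z) ≈ 71.81°, λ = atan2(p_y, p_x) ≈ -18.04°.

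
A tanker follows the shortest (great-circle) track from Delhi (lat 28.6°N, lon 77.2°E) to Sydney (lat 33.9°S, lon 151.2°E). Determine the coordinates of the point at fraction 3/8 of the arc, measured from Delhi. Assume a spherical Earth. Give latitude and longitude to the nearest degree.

Write both endpoints as unit vectors p₁, p₂ with components (cos φ cos λ, cos φ sin λ, sin φ).
The central angle between the endpoints is δ = arccos(p₁·p₂) ≈ 1.637 rad (93.8°).
Interpolate at f = 3/8 with slerp weights a = sin((1−f)δ)/sin δ ≈ 0.856, b = sin(fδ)/sin δ ≈ 0.577.
p = a·p₁ + b·p₂ ≈ (-0.253, 0.963, 0.088); φ = arcsin(p_z) ≈ 5.02°, λ = atan2(p_y, p_x) ≈ 104.74°.

≈ lat 5°N, lon 105°E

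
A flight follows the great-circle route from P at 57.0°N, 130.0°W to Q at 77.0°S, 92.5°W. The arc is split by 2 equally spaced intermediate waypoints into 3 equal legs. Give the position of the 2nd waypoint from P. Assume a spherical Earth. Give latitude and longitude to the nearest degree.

≈ 33°S, 116°W

Write both endpoints as unit vectors p₁, p₂ with components (cos φ cos λ, cos φ sin λ, sin φ).
The central angle between the endpoints is δ = arccos(p₁·p₂) ≈ 2.375 rad (136.1°).
Interpolate at f = 2/3 with slerp weights a = sin((1−f)δ)/sin δ ≈ 1.025, b = sin(fδ)/sin δ ≈ 1.441.
p = a·p₁ + b·p₂ ≈ (-0.373, -0.751, -0.544); φ = arcsin(p_z) ≈ -32.97°, λ = atan2(p_y, p_x) ≈ -116.40°.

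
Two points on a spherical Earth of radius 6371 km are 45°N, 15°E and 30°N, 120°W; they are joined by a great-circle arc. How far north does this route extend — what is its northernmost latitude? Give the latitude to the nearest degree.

The great circle lies in the plane with unit normal n̂ = (p₁ × p₂)/|p₁ × p₂|.
Here n̂_z ≈ -0.434; the vertex latitude is φ_max = arccos|n̂_z| ≈ 64.3°.

≈ 64°N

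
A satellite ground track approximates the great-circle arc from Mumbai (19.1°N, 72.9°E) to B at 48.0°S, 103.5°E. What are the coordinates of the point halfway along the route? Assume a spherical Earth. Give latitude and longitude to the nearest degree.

Convert each endpoint to a unit vector on the sphere (x = cos φ cos λ, y = cos φ sin λ, z = sin φ).
The central angle between the endpoints is δ = arccos(p₁·p₂) ≈ 1.265 rad (72.5°).
Interpolate at f = 1/2 with slerp weights a = sin((1−f)δ)/sin δ ≈ 0.620, b = sin(fδ)/sin δ ≈ 0.620.
p = a·p₁ + b·p₂ ≈ (0.075, 0.963, -0.258); φ = arcsin(p_z) ≈ -14.94°, λ = atan2(p_y, p_x) ≈ 85.52°.

≈ 15°S, 86°E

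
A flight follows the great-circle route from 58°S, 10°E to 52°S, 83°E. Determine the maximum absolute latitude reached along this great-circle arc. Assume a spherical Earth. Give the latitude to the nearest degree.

The great circle lies in the plane with unit normal n̂ = (p₁ × p₂)/|p₁ × p₂|.
Here n̂_z ≈ +0.483; the vertex latitude is φ_max = arccos|n̂_z| ≈ 61.1°.
Check via Clairaut: cos φ_max = |cos φ₁| · sin C = cos(58.0°)·sin(114.2°) ≈ 0.483, again giving ≈ 61.1°.

≈ 61°S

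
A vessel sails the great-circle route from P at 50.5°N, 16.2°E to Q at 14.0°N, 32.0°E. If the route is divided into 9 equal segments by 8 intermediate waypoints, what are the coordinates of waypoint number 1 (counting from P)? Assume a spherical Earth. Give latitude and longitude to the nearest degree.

Write both endpoints as unit vectors p₁, p₂ with components (cos φ cos λ, cos φ sin λ, sin φ).
The central angle between the endpoints is δ = arccos(p₁·p₂) ≈ 0.675 rad (38.7°).
Interpolate at f = 1/9 with slerp weights a = sin((1−f)δ)/sin δ ≈ 0.904, b = sin(fδ)/sin δ ≈ 0.120.
p = a·p₁ + b·p₂ ≈ (0.651, 0.222, 0.726); φ = arcsin(p_z) ≈ 46.57°, λ = atan2(p_y, p_x) ≈ 18.84°.

≈ 47°N, 19°E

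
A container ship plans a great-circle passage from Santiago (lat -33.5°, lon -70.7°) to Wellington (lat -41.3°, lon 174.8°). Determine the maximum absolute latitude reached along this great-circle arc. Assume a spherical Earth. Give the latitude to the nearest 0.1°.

≈ -55.0°

The great circle lies in the plane with unit normal n̂ = (p₁ × p₂)/|p₁ × p₂|.
Here n̂_z ≈ -0.573; the vertex latitude is φ_max = arccos|n̂_z| ≈ 55.0°.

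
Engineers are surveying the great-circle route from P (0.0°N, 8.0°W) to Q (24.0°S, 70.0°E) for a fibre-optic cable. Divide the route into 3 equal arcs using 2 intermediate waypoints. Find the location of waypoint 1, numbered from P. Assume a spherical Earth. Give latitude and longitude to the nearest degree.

≈ (11°S, 16°E)

From cos δ = sin φ₁ sin φ₂ + cos φ₁ cos φ₂ cos Δλ, the central angle is δ ≈ 1.380 rad (79.1°).
Interpolate at f = 1/3 with slerp weights a = sin((1−f)δ)/sin δ ≈ 0.810, b = sin(fδ)/sin δ ≈ 0.452.
p = a·p₁ + b·p₂ ≈ (0.944, 0.275, -0.184); φ = arcsin(p_z) ≈ -10.60°, λ = atan2(p_y, p_x) ≈ 16.27°.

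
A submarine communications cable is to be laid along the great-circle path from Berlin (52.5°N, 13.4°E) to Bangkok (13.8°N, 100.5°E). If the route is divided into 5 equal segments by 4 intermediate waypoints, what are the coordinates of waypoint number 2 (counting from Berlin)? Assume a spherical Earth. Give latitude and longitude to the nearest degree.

Convert each endpoint to a unit vector on the sphere (x = cos φ cos λ, y = cos φ sin λ, z = sin φ).
The central angle between the endpoints is δ = arccos(p₁·p₂) ≈ 1.350 rad (77.3°).
Interpolate at f = 2/5 with slerp weights a = sin((1−f)δ)/sin δ ≈ 0.742, b = sin(fδ)/sin δ ≈ 0.527.
p = a·p₁ + b·p₂ ≈ (0.346, 0.608, 0.715); φ = arcsin(p_z) ≈ 45.61°, λ = atan2(p_y, p_x) ≈ 60.33°.

≈ (46°N, 60°E)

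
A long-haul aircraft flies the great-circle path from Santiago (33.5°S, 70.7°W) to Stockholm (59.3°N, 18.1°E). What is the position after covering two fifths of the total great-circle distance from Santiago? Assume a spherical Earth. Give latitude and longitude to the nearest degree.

Write both endpoints as unit vectors p₁, p₂ with components (cos φ cos λ, cos φ sin λ, sin φ).
The central angle between the endpoints is δ = arccos(p₁·p₂) ≈ 2.055 rad (117.8°).
Interpolate at f = 2/5 with slerp weights a = sin((1−f)δ)/sin δ ≈ 1.066, b = sin(fδ)/sin δ ≈ 0.828.
p = a·p₁ + b·p₂ ≈ (0.696, -0.708, 0.123); φ = arcsin(p_z) ≈ 7.08°, λ = atan2(p_y, p_x) ≈ -45.50°.

≈ 7°N, 46°W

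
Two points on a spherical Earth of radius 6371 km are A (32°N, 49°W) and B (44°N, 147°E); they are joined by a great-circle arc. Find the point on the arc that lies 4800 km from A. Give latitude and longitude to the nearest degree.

≈ (73°N, 77°W)

Write both endpoints as unit vectors p₁, p₂ with components (cos φ cos λ, cos φ sin λ, sin φ).
The central angle between the endpoints is δ = arccos(p₁·p₂) ≈ 1.791 rad (102.6°). The total great-circle distance is δ·R ≈ 1.791 × 6371 ≈ 11410 km, so the target fraction is f = 4800/11410 ≈ 0.421.
Interpolate at f ≈ 0.421 with slerp weights a = sin((1−f)δ)/sin δ ≈ 0.882, b = sin(fδ)/sin δ ≈ 0.701.
p = a·p₁ + b·p₂ ≈ (0.068, -0.290, 0.955); φ = arcsin(p_z) ≈ 72.66°, λ = atan2(p_y, p_x) ≈ -76.81°.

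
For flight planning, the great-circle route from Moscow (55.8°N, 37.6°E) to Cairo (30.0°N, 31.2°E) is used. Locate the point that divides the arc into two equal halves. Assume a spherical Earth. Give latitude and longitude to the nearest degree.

≈ 43°N, 34°E

Convert each endpoint to a unit vector on the sphere (x = cos φ cos λ, y = cos φ sin λ, z = sin φ).
The central angle between the endpoints is δ = arccos(p₁·p₂) ≈ 0.457 rad (26.2°).
Interpolate at f = 1/2 with slerp weights a = sin((1−f)δ)/sin δ ≈ 0.513, b = sin(fδ)/sin δ ≈ 0.513.
p = a·p₁ + b·p₂ ≈ (0.609, 0.406, 0.681); φ = arcsin(p_z) ≈ 42.94°, λ = atan2(p_y, p_x) ≈ 33.72°.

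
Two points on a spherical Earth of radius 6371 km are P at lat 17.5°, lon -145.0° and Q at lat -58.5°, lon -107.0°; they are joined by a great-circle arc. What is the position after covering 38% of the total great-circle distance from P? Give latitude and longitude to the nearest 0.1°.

From cos δ = sin φ₁ sin φ₂ + cos φ₁ cos φ₂ cos Δλ, the central angle is δ ≈ 1.434 rad (82.2°).
Interpolate at f = 0.38 with slerp weights a = sin((1−f)δ)/sin δ ≈ 0.784, b = sin(fδ)/sin δ ≈ 0.523.
p = a·p₁ + b·p₂ ≈ (-0.692, -0.690, -0.210); φ = arcsin(p_z) ≈ -12.15°, λ = atan2(p_y, p_x) ≈ -135.09°.

≈ lat -12.1°, lon -135.1°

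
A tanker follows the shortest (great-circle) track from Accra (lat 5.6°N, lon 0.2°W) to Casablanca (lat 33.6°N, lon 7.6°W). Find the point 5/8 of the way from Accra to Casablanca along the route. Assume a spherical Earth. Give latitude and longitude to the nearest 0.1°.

Write both endpoints as unit vectors p₁, p₂ with components (cos φ cos λ, cos φ sin λ, sin φ).
The central angle between the endpoints is δ = arccos(p₁·p₂) ≈ 0.503 rad (28.8°).
Interpolate at f = 5/8 with slerp weights a = sin((1−f)δ)/sin δ ≈ 0.389, b = sin(fδ)/sin δ ≈ 0.641.
p = a·p₁ + b·p₂ ≈ (0.917, -0.072, 0.393); φ = arcsin(p_z) ≈ 23.14°, λ = atan2(p_y, p_x) ≈ -4.49°.

≈ lat 23.1°N, lon 4.5°W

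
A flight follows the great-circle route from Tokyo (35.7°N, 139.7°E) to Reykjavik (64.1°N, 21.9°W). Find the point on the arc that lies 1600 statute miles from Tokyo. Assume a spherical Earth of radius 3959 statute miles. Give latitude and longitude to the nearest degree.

≈ 59°N, 134°E

Convert each endpoint to a unit vector on the sphere (x = cos φ cos λ, y = cos φ sin λ, z = sin φ).
The central angle between the endpoints is δ = arccos(p₁·p₂) ≈ 1.381 rad (79.1°). The total great-circle distance is δ·R ≈ 1.381 × 3959 ≈ 5469 mi, so the target fraction is f = 1600/5469 ≈ 0.293.
Interpolate at f ≈ 0.293 with slerp weights a = sin((1−f)δ)/sin δ ≈ 0.844, b = sin(fδ)/sin δ ≈ 0.400.
p = a·p₁ + b·p₂ ≈ (-0.360, 0.378, 0.853); φ = arcsin(p_z) ≈ 58.51°, λ = atan2(p_y, p_x) ≈ 133.63°.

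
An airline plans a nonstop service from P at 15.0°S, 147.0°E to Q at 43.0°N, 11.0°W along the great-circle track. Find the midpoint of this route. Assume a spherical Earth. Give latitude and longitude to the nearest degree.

≈ 47°N, 103°E

Write both endpoints as unit vectors p₁, p₂ with components (cos φ cos λ, cos φ sin λ, sin φ).
The central angle between the endpoints is δ = arccos(p₁·p₂) ≈ 2.553 rad (146.3°).
Interpolate at f = 1/2 with slerp weights a = sin((1−f)δ)/sin δ ≈ 1.723, b = sin(fδ)/sin δ ≈ 1.723.
p = a·p₁ + b·p₂ ≈ (-0.159, 0.666, 0.729); φ = arcsin(p_z) ≈ 46.80°, λ = atan2(p_y, p_x) ≈ 103.41°.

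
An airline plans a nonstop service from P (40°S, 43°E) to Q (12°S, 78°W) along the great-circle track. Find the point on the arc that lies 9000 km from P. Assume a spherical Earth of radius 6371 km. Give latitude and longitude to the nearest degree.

≈ (29°S, 60°W)

From cos δ = sin φ₁ sin φ₂ + cos φ₁ cos φ₂ cos Δλ, the central angle is δ ≈ 1.826 rad (104.6°). The total great-circle distance is δ·R ≈ 1.826 × 6371 ≈ 11632 km, so the target fraction is f = 9000/11632 ≈ 0.774.
Interpolate at f ≈ 0.774 with slerp weights a = sin((1−f)δ)/sin δ ≈ 0.415, b = sin(fδ)/sin δ ≈ 1.021.
p = a·p₁ + b·p₂ ≈ (0.440, -0.760, -0.479); φ = arcsin(p_z) ≈ -28.61°, λ = atan2(p_y, p_x) ≈ -59.92°.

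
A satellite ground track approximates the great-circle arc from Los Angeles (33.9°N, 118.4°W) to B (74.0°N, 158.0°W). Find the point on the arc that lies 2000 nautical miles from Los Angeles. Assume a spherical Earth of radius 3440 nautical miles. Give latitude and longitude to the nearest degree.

≈ (65°N, 137°W)

Write both endpoints as unit vectors p₁, p₂ with components (cos φ cos λ, cos φ sin λ, sin φ).
The central angle between the endpoints is δ = arccos(p₁·p₂) ≈ 0.778 rad (44.6°). The total great-circle distance is δ·R ≈ 0.778 × 3440 ≈ 2676 nmi, so the target fraction is f = 2000/2676 ≈ 0.747.
Interpolate at f ≈ 0.747 with slerp weights a = sin((1−f)δ)/sin δ ≈ 0.278, b = sin(fδ)/sin δ ≈ 0.783.
p = a·p₁ + b·p₂ ≈ (-0.310, -0.284, 0.907); φ = arcsin(p_z) ≈ 65.15°, λ = atan2(p_y, p_x) ≈ -137.50°.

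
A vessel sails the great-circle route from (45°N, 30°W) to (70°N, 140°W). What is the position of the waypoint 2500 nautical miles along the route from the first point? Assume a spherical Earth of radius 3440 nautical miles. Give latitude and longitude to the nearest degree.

From cos δ = sin φ₁ sin φ₂ + cos φ₁ cos φ₂ cos Δλ, the central angle is δ ≈ 0.950 rad (54.4°). The total great-circle distance is δ·R ≈ 0.950 × 3440 ≈ 3268 nmi, so the target fraction is f = 2500/3268 ≈ 0.765.
Interpolate at f ≈ 0.765 with slerp weights a = sin((1−f)δ)/sin δ ≈ 0.272, b = sin(fδ)/sin δ ≈ 0.817.
p = a·p₁ + b·p₂ ≈ (-0.047, -0.276, 0.960); φ = arcsin(p_z) ≈ 73.75°, λ = atan2(p_y, p_x) ≈ -99.75°.

≈ (74°N, 100°W)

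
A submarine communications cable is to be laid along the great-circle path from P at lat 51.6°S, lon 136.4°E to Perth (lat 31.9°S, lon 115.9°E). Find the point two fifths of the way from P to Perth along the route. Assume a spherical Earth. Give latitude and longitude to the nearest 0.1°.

Convert each endpoint to a unit vector on the sphere (x = cos φ cos λ, y = cos φ sin λ, z = sin φ).
The central angle between the endpoints is δ = arccos(p₁·p₂) ≈ 0.432 rad (24.8°).
Interpolate at f = 2/5 with slerp weights a = sin((1−f)δ)/sin δ ≈ 0.612, b = sin(fδ)/sin δ ≈ 0.411.
p = a·p₁ + b·p₂ ≈ (-0.428, 0.576, -0.697); φ = arcsin(p_z) ≈ -44.17°, λ = atan2(p_y, p_x) ≈ 126.60°.

≈ lat 44.2°S, lon 126.6°E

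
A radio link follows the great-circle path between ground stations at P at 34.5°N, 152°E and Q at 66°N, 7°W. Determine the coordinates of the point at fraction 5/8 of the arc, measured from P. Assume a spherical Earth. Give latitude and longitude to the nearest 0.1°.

≈ 80.5°N, 109.0°E

Convert each endpoint to a unit vector on the sphere (x = cos φ cos λ, y = cos φ sin λ, z = sin φ).
The central angle between the endpoints is δ = arccos(p₁·p₂) ≈ 1.365 rad (78.2°).
Interpolate at f = 5/8 with slerp weights a = sin((1−f)δ)/sin δ ≈ 0.500, b = sin(fδ)/sin δ ≈ 0.770.
p = a·p₁ + b·p₂ ≈ (-0.053, 0.155, 0.986); φ = arcsin(p_z) ≈ 80.54°, λ = atan2(p_y, p_x) ≈ 108.96°.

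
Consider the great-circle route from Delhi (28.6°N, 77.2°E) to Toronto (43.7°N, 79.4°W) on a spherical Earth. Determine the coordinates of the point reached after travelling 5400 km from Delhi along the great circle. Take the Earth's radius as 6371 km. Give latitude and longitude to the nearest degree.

Convert each endpoint to a unit vector on the sphere (x = cos φ cos λ, y = cos φ sin λ, z = sin φ).
The central angle between the endpoints is δ = arccos(p₁·p₂) ≈ 1.825 rad (104.6°). The total great-circle distance is δ·R ≈ 1.825 × 6371 ≈ 11629 km, so the target fraction is f = 5400/11629 ≈ 0.464.
Interpolate at f ≈ 0.464 with slerp weights a = sin((1−f)δ)/sin δ ≈ 0.857, b = sin(fδ)/sin δ ≈ 0.775.
p = a·p₁ + b·p₂ ≈ (0.270, 0.183, 0.945); φ = arcsin(p_z) ≈ 70.97°, λ = atan2(p_y, p_x) ≈ 34.18°.

≈ (71°N, 34°E)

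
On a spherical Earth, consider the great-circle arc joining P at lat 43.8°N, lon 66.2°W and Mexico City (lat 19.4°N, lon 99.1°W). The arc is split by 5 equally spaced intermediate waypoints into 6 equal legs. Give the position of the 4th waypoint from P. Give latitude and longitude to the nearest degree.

≈ lat 28°N, lon 90°W

Write both endpoints as unit vectors p₁, p₂ with components (cos φ cos λ, cos φ sin λ, sin φ).
The central angle between the endpoints is δ = arccos(p₁·p₂) ≈ 0.641 rad (36.7°).
Interpolate at f = 4/6 with slerp weights a = sin((1−f)δ)/sin δ ≈ 0.355, b = sin(fδ)/sin δ ≈ 0.693.
p = a·p₁ + b·p₂ ≈ (-0.000, -0.880, 0.476); φ = arcsin(p_z) ≈ 28.40°, λ = atan2(p_y, p_x) ≈ -90.01°.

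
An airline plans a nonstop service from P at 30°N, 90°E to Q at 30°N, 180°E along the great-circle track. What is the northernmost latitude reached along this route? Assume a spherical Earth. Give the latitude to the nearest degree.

The great circle lies in the plane with unit normal n̂ = (p₁ × p₂)/|p₁ × p₂|.
Here n̂_z ≈ +0.775; the vertex latitude is φ_max = arccos|n̂_z| ≈ 39.2°.
Check via Clairaut: cos φ_max = |cos φ₁| · sin C = cos(30.0°)·sin(63.4°) ≈ 0.775, again giving ≈ 39.2°.

≈ 39°N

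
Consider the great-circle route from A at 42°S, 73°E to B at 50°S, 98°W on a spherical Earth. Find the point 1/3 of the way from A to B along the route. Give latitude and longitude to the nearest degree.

≈ 71°S, 64°E

The haversine formula gives a central angle δ ≈ 1.530 rad (87.7°) between the endpoints.
Interpolate at f = 1/3 with slerp weights a = sin((1−f)δ)/sin δ ≈ 0.853, b = sin(fδ)/sin δ ≈ 0.489.
p = a·p₁ + b·p₂ ≈ (0.142, 0.295, -0.945); φ = arcsin(p_z) ≈ -70.90°, λ = atan2(p_y, p_x) ≈ 64.37°.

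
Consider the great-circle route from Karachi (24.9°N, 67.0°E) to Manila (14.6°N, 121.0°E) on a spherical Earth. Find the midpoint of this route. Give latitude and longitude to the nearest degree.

Convert each endpoint to a unit vector on the sphere (x = cos φ cos λ, y = cos φ sin λ, z = sin φ).
The central angle between the endpoints is δ = arccos(p₁·p₂) ≈ 0.899 rad (51.5°).
Interpolate at f = 1/2 with slerp weights a = sin((1−f)δ)/sin δ ≈ 0.555, b = sin(fδ)/sin δ ≈ 0.555.
p = a·p₁ + b·p₂ ≈ (-0.080, 0.924, 0.374); φ = arcsin(p_z) ≈ 21.94°, λ = atan2(p_y, p_x) ≈ 94.94°.

≈ (22°N, 95°E)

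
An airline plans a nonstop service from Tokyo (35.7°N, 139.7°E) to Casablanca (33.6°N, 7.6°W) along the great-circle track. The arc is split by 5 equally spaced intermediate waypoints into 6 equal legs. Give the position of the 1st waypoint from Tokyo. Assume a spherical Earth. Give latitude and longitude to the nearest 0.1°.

≈ (50.5°N, 127.1°E)

From cos δ = sin φ₁ sin φ₂ + cos φ₁ cos φ₂ cos Δλ, the central angle is δ ≈ 1.820 rad (104.3°).
Interpolate at f = 1/6 with slerp weights a = sin((1−f)δ)/sin δ ≈ 1.030, b = sin(fδ)/sin δ ≈ 0.308.
p = a·p₁ + b·p₂ ≈ (-0.384, 0.507, 0.772); φ = arcsin(p_z) ≈ 50.51°, λ = atan2(p_y, p_x) ≈ 127.11°.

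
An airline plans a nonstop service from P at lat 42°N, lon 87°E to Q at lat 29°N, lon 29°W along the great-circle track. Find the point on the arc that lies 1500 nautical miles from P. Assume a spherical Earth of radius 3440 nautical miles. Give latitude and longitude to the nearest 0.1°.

≈ lat 53.2°N, lon 53.3°E

Write both endpoints as unit vectors p₁, p₂ with components (cos φ cos λ, cos φ sin λ, sin φ).
The central angle between the endpoints is δ = arccos(p₁·p₂) ≈ 1.531 rad (87.7°). The total great-circle distance is δ·R ≈ 1.531 × 3440 ≈ 5268 nmi, so the target fraction is f = 1500/5268 ≈ 0.285.
Interpolate at f ≈ 0.285 with slerp weights a = sin((1−f)δ)/sin δ ≈ 0.890, b = sin(fδ)/sin δ ≈ 0.423.
p = a·p₁ + b·p₂ ≈ (0.358, 0.481, 0.800); φ = arcsin(p_z) ≈ 53.16°, λ = atan2(p_y, p_x) ≈ 53.35°.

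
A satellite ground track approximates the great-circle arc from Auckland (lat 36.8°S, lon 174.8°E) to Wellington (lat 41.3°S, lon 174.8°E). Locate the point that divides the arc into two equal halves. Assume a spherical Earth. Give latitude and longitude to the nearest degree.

≈ lat 39°S, lon 175°E

Write both endpoints as unit vectors p₁, p₂ with components (cos φ cos λ, cos φ sin λ, sin φ).
The central angle between the endpoints is δ = arccos(p₁·p₂) ≈ 0.079 rad (4.5°).
Interpolate at f = 1/2 with slerp weights a = sin((1−f)δ)/sin δ ≈ 0.500, b = sin(fδ)/sin δ ≈ 0.500.
p = a·p₁ + b·p₂ ≈ (-0.773, 0.070, -0.630); φ = arcsin(p_z) ≈ -39.05°, λ = atan2(p_y, p_x) ≈ 174.80°.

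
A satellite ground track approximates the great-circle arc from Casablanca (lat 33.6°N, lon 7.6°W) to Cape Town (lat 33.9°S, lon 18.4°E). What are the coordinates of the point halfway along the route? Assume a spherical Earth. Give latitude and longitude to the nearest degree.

≈ lat 0°N, lon 5°E

Convert each endpoint to a unit vector on the sphere (x = cos φ cos λ, y = cos φ sin λ, z = sin φ).
The central angle between the endpoints is δ = arccos(p₁·p₂) ≈ 1.253 rad (71.8°).
Interpolate at f = 1/2 with slerp weights a = sin((1−f)δ)/sin δ ≈ 0.617, b = sin(fδ)/sin δ ≈ 0.617.
p = a·p₁ + b·p₂ ≈ (0.996, 0.094, -0.003); φ = arcsin(p_z) ≈ -0.15°, λ = atan2(p_y, p_x) ≈ 5.38°.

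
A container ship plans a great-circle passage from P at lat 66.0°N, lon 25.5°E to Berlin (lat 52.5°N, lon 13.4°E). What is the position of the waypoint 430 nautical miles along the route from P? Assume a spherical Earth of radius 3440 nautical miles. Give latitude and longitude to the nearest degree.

≈ lat 60°N, lon 18°E

Convert each endpoint to a unit vector on the sphere (x = cos φ cos λ, y = cos φ sin λ, z = sin φ).
The central angle between the endpoints is δ = arccos(p₁·p₂) ≈ 0.258 rad (14.8°). The total great-circle distance is δ·R ≈ 0.258 × 3440 ≈ 888 nmi, so the target fraction is f = 430/888 ≈ 0.484.
Interpolate at f ≈ 0.484 with slerp weights a = sin((1−f)δ)/sin δ ≈ 0.520, b = sin(fδ)/sin δ ≈ 0.488.
p = a·p₁ + b·p₂ ≈ (0.480, 0.160, 0.862); φ = arcsin(p_z) ≈ 59.60°, λ = atan2(p_y, p_x) ≈ 18.43°.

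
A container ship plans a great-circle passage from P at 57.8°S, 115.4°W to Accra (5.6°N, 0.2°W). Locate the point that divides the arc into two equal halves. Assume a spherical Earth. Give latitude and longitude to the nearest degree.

≈ 40°S, 32°W

Write both endpoints as unit vectors p₁, p₂ with components (cos φ cos λ, cos φ sin λ, sin φ).
The central angle between the endpoints is δ = arccos(p₁·p₂) ≈ 1.884 rad (108.0°).
Interpolate at f = 1/2 with slerp weights a = sin((1−f)δ)/sin δ ≈ 0.850, b = sin(fδ)/sin δ ≈ 0.850.
p = a·p₁ + b·p₂ ≈ (0.652, -0.412, -0.637); φ = arcsin(p_z) ≈ -39.53°, λ = atan2(p_y, p_x) ≈ -32.31°.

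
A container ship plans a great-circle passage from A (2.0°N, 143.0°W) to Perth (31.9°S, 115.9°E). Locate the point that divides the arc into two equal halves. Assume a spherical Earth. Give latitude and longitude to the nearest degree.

≈ (23°S, 172°E)

From cos δ = sin φ₁ sin φ₂ + cos φ₁ cos φ₂ cos Δλ, the central angle is δ ≈ 1.754 rad (100.5°).
Interpolate at f = 1/2 with slerp weights a = sin((1−f)δ)/sin δ ≈ 0.782, b = sin(fδ)/sin δ ≈ 0.782.
p = a·p₁ + b·p₂ ≈ (-0.914, 0.127, -0.386); φ = arcsin(p_z) ≈ -22.69°, λ = atan2(p_y, p_x) ≈ 172.10°.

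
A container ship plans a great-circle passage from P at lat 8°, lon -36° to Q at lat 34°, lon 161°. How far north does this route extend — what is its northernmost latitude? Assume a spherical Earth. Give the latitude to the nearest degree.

≈ 70°

The great circle lies in the plane with unit normal n̂ = (p₁ × p₂)/|p₁ × p₂|.
Here n̂_z ≈ -0.340; the vertex latitude is φ_max = arccos|n̂_z| ≈ 70.2°.
Check via Clairaut: cos φ_max = |cos φ₁| · sin C = cos(8.0°)·sin(20.1°) ≈ 0.340, again giving ≈ 70.2°.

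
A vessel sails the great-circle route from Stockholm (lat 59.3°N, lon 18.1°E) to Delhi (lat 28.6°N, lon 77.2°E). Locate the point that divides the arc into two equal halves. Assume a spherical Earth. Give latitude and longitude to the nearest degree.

From cos δ = sin φ₁ sin φ₂ + cos φ₁ cos φ₂ cos Δλ, the central angle is δ ≈ 0.874 rad (50.1°).
Interpolate at f = 1/2 with slerp weights a = sin((1−f)δ)/sin δ ≈ 0.552, b = sin(fδ)/sin δ ≈ 0.552.
p = a·p₁ + b·p₂ ≈ (0.375, 0.560, 0.739); φ = arcsin(p_z) ≈ 47.62°, λ = atan2(p_y, p_x) ≈ 56.18°.

≈ lat 48°N, lon 56°E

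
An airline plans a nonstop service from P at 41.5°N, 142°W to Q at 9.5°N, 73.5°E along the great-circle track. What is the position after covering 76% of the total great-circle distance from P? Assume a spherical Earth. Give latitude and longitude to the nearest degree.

≈ 34°N, 90°E

The haversine formula gives a central angle δ ≈ 2.085 rad (119.5°) between the endpoints.
Interpolate at f = 0.76 with slerp weights a = sin((1−f)δ)/sin δ ≈ 0.551, b = sin(fδ)/sin δ ≈ 1.149.
p = a·p₁ + b·p₂ ≈ (-0.004, 0.832, 0.555); φ = arcsin(p_z) ≈ 33.69°, λ = atan2(p_y, p_x) ≈ 90.24°.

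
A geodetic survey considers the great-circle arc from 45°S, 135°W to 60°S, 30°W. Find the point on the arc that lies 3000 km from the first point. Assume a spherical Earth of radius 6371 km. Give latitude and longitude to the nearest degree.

From cos δ = sin φ₁ sin φ₂ + cos φ₁ cos φ₂ cos Δλ, the central angle is δ ≈ 1.023 rad (58.6°). The total great-circle distance is δ·R ≈ 1.023 × 6371 ≈ 6517 km, so the target fraction is f = 3000/6517 ≈ 0.460.
Interpolate at f ≈ 0.460 with slerp weights a = sin((1−f)δ)/sin δ ≈ 0.614, b = sin(fδ)/sin δ ≈ 0.531.
p = a·p₁ + b·p₂ ≈ (-0.077, -0.440, -0.895); φ = arcsin(p_z) ≈ -63.47°, λ = atan2(p_y, p_x) ≈ -99.93°.

≈ 63°S, 100°W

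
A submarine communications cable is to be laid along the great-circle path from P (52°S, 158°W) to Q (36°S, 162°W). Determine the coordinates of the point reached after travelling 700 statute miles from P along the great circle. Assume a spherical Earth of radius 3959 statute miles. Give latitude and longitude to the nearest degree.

Convert each endpoint to a unit vector on the sphere (x = cos φ cos λ, y = cos φ sin λ, z = sin φ).
The central angle between the endpoints is δ = arccos(p₁·p₂) ≈ 0.284 rad (16.3°). The total great-circle distance is δ·R ≈ 0.284 × 3959 ≈ 1123 mi, so the target fraction is f = 700/1123 ≈ 0.623.
Interpolate at f ≈ 0.623 with slerp weights a = sin((1−f)δ)/sin δ ≈ 0.381, b = sin(fδ)/sin δ ≈ 0.629.
p = a·p₁ + b·p₂ ≈ (-0.701, -0.245, -0.670); φ = arcsin(p_z) ≈ -42.04°, λ = atan2(p_y, p_x) ≈ -160.74°.

≈ (42°S, 161°W)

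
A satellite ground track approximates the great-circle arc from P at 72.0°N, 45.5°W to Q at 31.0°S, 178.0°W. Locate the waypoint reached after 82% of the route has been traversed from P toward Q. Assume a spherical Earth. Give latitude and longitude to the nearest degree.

Write both endpoints as unit vectors p₁, p₂ with components (cos φ cos λ, cos φ sin λ, sin φ).
The central angle between the endpoints is δ = arccos(p₁·p₂) ≈ 2.303 rad (132.0°).
Interpolate at f = 0.82 with slerp weights a = sin((1−f)δ)/sin δ ≈ 0.542, b = sin(fδ)/sin δ ≈ 1.278.
p = a·p₁ + b·p₂ ≈ (-0.977, -0.158, -0.143); φ = arcsin(p_z) ≈ -8.21°, λ = atan2(p_y, p_x) ≈ -170.84°.

≈ 8°S, 171°W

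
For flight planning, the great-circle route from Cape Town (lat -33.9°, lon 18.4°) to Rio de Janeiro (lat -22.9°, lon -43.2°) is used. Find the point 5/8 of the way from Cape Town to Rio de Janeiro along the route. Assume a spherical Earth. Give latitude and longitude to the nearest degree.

From cos δ = sin φ₁ sin φ₂ + cos φ₁ cos φ₂ cos Δλ, the central angle is δ ≈ 0.951 rad (54.5°).
Interpolate at f = 5/8 with slerp weights a = sin((1−f)δ)/sin δ ≈ 0.429, b = sin(fδ)/sin δ ≈ 0.688.
p = a·p₁ + b·p₂ ≈ (0.800, -0.321, -0.507); φ = arcsin(p_z) ≈ -30.46°, λ = atan2(p_y, p_x) ≈ -21.90°.

≈ lat -30°, lon -22°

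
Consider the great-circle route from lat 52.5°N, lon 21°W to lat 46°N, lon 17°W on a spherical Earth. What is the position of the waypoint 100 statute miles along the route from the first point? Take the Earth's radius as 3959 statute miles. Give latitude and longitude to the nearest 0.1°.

Write both endpoints as unit vectors p₁, p₂ with components (cos φ cos λ, cos φ sin λ, sin φ).
The central angle between the endpoints is δ = arccos(p₁·p₂) ≈ 0.122 rad (7.0°). The total great-circle distance is δ·R ≈ 0.122 × 3959 ≈ 484 mi, so the target fraction is f = 100/484 ≈ 0.207.
Interpolate at f ≈ 0.207 with slerp weights a = sin((1−f)δ)/sin δ ≈ 0.794, b = sin(fδ)/sin δ ≈ 0.207.
p = a·p₁ + b·p₂ ≈ (0.589, -0.215, 0.779); φ = arcsin(p_z) ≈ 51.17°, λ = atan2(p_y, p_x) ≈ -20.08°.

≈ lat 51.2°N, lon 20.1°W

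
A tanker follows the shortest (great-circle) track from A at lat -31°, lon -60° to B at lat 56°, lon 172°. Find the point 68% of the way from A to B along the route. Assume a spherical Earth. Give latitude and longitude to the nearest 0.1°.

≈ lat 43.1°, lon -120.7°

Write both endpoints as unit vectors p₁, p₂ with components (cos φ cos λ, cos φ sin λ, sin φ).
The central angle between the endpoints is δ = arccos(p₁·p₂) ≈ 2.378 rad (136.2°).
Interpolate at f = 0.68 with slerp weights a = sin((1−f)δ)/sin δ ≈ 0.997, b = sin(fδ)/sin δ ≈ 1.444.
p = a·p₁ + b·p₂ ≈ (-0.372, -0.628, 0.684); φ = arcsin(p_z) ≈ 43.14°, λ = atan2(p_y, p_x) ≈ -120.69°.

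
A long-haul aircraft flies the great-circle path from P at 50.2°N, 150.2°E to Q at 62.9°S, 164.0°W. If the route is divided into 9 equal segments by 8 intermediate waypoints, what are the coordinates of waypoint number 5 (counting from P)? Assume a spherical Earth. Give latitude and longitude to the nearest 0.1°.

≈ 13.3°S, 170.7°E

Write both endpoints as unit vectors p₁, p₂ with components (cos φ cos λ, cos φ sin λ, sin φ).
The central angle between the endpoints is δ = arccos(p₁·p₂) ≈ 2.072 rad (118.7°).
Interpolate at f = 5/9 with slerp weights a = sin((1−f)δ)/sin δ ≈ 0.908, b = sin(fδ)/sin δ ≈ 1.041.
p = a·p₁ + b·p₂ ≈ (-0.960, 0.158, -0.230); φ = arcsin(p_z) ≈ -13.27°, λ = atan2(p_y, p_x) ≈ 170.65°.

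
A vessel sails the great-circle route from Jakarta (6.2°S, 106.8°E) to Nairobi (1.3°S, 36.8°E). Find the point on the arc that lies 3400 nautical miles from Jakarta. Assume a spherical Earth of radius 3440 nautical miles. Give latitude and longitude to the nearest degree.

Write both endpoints as unit vectors p₁, p₂ with components (cos φ cos λ, cos φ sin λ, sin φ).
The central angle between the endpoints is δ = arccos(p₁·p₂) ≈ 1.221 rad (70.0°). The total great-circle distance is δ·R ≈ 1.221 × 3440 ≈ 4201 nmi, so the target fraction is f = 3400/4201 ≈ 0.809.
Interpolate at f ≈ 0.809 with slerp weights a = sin((1−f)δ)/sin δ ≈ 0.246, b = sin(fδ)/sin δ ≈ 0.889.
p = a·p₁ + b·p₂ ≈ (0.641, 0.766, -0.047); φ = arcsin(p_z) ≈ -2.68°, λ = atan2(p_y, p_x) ≈ 50.09°.

≈ (3°S, 50°E)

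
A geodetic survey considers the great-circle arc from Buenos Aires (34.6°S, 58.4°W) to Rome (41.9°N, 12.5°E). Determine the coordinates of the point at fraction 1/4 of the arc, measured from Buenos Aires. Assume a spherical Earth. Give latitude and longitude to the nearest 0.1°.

The haversine formula gives a central angle δ ≈ 1.751 rad (100.3°) between the endpoints.
Interpolate at f = 1/4 with slerp weights a = sin((1−f)δ)/sin δ ≈ 0.983, b = sin(fδ)/sin δ ≈ 0.431.
p = a·p₁ + b·p₂ ≈ (0.737, -0.620, -0.270); φ = arcsin(p_z) ≈ -15.69°, λ = atan2(p_y, p_x) ≈ -40.06°.

≈ 15.7°S, 40.1°W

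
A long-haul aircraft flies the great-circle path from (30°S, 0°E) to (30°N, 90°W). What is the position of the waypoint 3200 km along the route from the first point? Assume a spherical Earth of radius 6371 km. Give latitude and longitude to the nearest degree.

From cos δ = sin φ₁ sin φ₂ + cos φ₁ cos φ₂ cos Δλ, the central angle is δ ≈ 1.823 rad (104.5°). The total great-circle distance is δ·R ≈ 1.823 × 6371 ≈ 11617 km, so the target fraction is f = 3200/11617 ≈ 0.275.
Interpolate at f ≈ 0.275 with slerp weights a = sin((1−f)δ)/sin δ ≈ 1.001, b = sin(fδ)/sin δ ≈ 0.497.
p = a·p₁ + b·p₂ ≈ (0.867, -0.431, -0.252); φ = arcsin(p_z) ≈ -14.58°, λ = atan2(p_y, p_x) ≈ -26.42°.

≈ (15°S, 26°W)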